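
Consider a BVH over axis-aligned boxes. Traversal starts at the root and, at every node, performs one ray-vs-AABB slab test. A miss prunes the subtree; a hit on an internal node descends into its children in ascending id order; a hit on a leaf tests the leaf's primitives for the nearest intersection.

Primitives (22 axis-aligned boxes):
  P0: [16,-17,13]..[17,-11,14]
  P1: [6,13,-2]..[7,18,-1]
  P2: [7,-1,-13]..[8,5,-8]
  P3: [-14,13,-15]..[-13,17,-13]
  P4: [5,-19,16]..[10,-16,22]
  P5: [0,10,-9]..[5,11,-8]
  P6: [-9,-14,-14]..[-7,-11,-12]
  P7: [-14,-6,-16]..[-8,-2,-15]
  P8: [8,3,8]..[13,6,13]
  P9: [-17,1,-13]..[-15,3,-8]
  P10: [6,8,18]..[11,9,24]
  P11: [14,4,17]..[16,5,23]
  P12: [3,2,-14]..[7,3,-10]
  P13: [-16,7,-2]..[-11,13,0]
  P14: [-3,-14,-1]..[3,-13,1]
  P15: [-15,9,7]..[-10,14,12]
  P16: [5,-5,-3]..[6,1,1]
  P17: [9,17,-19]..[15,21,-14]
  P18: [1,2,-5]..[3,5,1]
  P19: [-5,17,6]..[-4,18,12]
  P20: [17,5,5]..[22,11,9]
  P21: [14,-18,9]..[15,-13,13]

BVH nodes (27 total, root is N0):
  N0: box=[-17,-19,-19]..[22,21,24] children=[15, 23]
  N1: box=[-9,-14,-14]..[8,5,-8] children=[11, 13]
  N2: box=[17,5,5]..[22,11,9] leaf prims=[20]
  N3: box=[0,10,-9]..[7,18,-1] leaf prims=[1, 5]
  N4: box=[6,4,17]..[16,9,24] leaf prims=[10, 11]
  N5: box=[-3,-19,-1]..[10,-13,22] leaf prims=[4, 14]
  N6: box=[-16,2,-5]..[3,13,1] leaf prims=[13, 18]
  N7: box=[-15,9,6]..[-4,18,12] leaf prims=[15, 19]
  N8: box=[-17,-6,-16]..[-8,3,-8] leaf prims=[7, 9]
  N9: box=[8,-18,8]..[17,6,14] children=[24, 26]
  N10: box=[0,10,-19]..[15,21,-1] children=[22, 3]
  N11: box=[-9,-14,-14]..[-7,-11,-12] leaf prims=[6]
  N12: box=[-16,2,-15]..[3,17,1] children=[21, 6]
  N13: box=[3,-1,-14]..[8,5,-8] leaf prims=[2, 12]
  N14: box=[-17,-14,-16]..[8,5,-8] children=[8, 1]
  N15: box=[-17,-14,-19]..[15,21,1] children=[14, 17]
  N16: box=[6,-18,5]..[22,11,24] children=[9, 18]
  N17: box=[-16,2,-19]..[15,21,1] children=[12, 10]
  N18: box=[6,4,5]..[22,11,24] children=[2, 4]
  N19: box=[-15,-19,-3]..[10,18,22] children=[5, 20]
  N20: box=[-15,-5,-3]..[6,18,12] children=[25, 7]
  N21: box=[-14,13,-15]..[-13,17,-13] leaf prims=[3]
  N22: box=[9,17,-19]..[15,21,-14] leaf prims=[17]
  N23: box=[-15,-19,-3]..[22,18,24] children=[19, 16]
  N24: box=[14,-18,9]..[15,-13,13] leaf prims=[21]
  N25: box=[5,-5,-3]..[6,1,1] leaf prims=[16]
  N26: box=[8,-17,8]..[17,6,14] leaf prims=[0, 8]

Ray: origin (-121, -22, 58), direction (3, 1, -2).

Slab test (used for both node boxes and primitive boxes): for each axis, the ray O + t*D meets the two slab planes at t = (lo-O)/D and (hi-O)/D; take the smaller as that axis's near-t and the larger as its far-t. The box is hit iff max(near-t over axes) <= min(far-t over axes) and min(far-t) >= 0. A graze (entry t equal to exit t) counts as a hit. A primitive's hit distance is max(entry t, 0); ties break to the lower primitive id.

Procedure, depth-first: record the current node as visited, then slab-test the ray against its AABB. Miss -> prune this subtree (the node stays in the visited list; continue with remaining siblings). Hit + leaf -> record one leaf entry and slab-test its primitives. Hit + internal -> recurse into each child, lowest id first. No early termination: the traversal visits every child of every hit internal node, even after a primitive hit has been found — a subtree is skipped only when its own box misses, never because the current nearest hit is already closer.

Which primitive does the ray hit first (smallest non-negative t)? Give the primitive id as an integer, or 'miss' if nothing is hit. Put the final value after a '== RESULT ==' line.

Trace the traversal:
N0 x:[104/3,143/3] y:[3,43] z:[17,77/2] -> hit [104/3,77/2], descend [15, 23]
  N15 x:[104/3,136/3] y:[8,43] z:[57/2,77/2] -> hit [104/3,77/2], descend [14, 17]
    N14 x:[104/3,43] y:[8,27] z:[33,37] -> miss, prune
    N17 x:[35,136/3] y:[24,43] z:[57/2,77/2] -> hit [35,77/2], descend [10, 12]
      N10 x:[121/3,136/3] y:[32,43] z:[59/2,77/2] -> miss, prune
      N12 x:[35,124/3] y:[24,39] z:[57/2,73/2] -> hit [35,73/2], descend [6, 21]
        N6 x:[35,124/3] y:[24,35] z:[57/2,63/2] -> miss, prune
        N21 x:[107/3,36] y:[35,39] z:[71/2,73/2] -> hit [107/3,36] leaf, test {P3@t=107/3}
  N23 x:[106/3,143/3] y:[3,40] z:[17,61/2] -> miss, prune

order=[0, 15, 14, 17, 10, 12, 6, 21, 23]  |boxes|=9  |leaves|=1  hit=P3

== RESULT ==
3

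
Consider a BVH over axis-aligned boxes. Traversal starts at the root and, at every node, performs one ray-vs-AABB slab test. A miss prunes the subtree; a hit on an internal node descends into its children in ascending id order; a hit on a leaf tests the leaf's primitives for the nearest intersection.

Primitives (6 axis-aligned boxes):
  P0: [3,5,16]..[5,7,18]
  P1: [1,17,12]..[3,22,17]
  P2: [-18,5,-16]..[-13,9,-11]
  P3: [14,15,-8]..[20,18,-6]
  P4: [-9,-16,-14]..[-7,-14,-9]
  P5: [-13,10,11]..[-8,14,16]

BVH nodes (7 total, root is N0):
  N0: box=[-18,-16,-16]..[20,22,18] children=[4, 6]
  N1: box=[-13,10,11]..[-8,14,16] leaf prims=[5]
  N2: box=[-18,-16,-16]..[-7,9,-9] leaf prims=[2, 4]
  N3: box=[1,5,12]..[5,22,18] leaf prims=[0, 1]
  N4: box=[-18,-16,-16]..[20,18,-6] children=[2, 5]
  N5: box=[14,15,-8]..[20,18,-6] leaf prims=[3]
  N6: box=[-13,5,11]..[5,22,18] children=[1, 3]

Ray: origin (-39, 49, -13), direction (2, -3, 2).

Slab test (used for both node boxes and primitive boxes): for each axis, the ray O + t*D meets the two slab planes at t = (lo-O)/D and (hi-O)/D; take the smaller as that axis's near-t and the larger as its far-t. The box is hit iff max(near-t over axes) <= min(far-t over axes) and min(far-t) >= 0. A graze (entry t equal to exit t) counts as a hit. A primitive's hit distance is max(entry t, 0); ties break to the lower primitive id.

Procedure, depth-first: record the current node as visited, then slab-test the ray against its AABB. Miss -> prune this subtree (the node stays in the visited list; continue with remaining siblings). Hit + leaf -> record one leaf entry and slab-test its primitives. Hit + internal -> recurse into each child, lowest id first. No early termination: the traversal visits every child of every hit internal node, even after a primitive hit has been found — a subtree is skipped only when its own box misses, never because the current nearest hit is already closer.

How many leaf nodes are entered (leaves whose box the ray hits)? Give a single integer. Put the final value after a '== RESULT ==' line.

Walk:
N0 x:[21/2,59/2] y:[9,65/3] z:[-3/2,31/2] -> hit [21/2,31/2], descend [4, 6]
  N4 x:[21/2,59/2] y:[31/3,65/3] z:[-3/2,7/2] -> miss, prune
  N6 x:[13,22] y:[9,44/3] z:[12,31/2] -> hit [13,44/3], descend [1, 3]
    N1 x:[13,31/2] y:[35/3,13] z:[12,29/2] -> hit [13,13] leaf, test {P5@t=13}
    N3 x:[20,22] y:[9,44/3] z:[25/2,31/2] -> miss, prune

Summary -> nodes [0, 4, 6, 1, 3]; box-tests=5; leaf-entries=1; first=P5

== RESULT ==
1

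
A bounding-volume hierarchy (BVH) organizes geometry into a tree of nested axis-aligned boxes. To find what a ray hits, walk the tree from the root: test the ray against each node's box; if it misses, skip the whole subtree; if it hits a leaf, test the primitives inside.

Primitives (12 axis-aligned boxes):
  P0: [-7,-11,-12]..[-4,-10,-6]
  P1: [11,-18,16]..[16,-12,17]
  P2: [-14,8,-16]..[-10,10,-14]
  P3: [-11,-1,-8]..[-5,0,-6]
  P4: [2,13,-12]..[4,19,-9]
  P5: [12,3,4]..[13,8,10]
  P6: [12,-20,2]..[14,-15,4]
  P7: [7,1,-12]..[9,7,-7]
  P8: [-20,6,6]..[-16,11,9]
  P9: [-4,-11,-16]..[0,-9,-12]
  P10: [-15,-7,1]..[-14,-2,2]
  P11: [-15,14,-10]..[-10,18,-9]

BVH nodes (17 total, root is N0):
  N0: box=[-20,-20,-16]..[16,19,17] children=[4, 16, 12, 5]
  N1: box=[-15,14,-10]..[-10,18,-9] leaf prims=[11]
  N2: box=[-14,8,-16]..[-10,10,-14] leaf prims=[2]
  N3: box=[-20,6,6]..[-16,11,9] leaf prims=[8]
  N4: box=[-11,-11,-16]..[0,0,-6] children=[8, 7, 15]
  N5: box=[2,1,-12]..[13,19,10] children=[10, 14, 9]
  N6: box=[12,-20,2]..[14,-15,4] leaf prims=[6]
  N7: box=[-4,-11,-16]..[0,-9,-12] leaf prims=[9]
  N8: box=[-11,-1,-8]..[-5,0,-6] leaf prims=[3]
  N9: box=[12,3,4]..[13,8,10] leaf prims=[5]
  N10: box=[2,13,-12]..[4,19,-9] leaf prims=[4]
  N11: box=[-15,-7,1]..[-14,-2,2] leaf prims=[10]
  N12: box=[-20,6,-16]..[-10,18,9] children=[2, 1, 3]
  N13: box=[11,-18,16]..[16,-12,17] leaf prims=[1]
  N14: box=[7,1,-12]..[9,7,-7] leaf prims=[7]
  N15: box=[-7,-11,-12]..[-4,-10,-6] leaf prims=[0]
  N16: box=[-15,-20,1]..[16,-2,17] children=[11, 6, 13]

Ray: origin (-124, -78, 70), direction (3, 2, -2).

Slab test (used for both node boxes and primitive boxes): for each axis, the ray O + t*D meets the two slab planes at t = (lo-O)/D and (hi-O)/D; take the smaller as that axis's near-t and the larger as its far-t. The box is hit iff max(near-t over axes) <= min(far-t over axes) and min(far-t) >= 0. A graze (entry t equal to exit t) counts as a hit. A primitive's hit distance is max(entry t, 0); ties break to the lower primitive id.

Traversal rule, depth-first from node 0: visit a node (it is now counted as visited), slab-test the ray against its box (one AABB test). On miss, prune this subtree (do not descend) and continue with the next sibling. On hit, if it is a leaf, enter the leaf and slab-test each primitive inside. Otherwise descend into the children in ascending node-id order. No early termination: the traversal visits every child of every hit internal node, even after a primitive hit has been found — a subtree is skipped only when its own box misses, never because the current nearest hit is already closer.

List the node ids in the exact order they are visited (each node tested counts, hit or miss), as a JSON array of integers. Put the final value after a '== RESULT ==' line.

Trace the traversal:
N0 x:[104/3,140/3] y:[29,97/2] z:[53/2,43] -> hit [104/3,43], descend [4, 5, 12, 16]
  N4 x:[113/3,124/3] y:[67/2,39] z:[38,43] -> hit [38,39], descend [7, 8, 15]
    N7 x:[40,124/3] y:[67/2,69/2] z:[41,43] -> miss, prune
    N8 x:[113/3,119/3] y:[77/2,39] z:[38,39] -> hit [77/2,39] leaf, test {P3@t=77/2}
    N15 x:[39,40] y:[67/2,34] z:[38,41] -> miss, prune
  N5 x:[42,137/3] y:[79/2,97/2] z:[30,41] -> miss, prune
  N12 x:[104/3,38] y:[42,48] z:[61/2,43] -> miss, prune
  N16 x:[109/3,140/3] y:[29,38] z:[53/2,69/2] -> miss, prune

8 AABB tests over nodes [0, 4, 7, 8, 15, 5, 12, 16]; 1 leaf entered; closest P3.

== RESULT ==
[0, 4, 7, 8, 15, 5, 12, 16]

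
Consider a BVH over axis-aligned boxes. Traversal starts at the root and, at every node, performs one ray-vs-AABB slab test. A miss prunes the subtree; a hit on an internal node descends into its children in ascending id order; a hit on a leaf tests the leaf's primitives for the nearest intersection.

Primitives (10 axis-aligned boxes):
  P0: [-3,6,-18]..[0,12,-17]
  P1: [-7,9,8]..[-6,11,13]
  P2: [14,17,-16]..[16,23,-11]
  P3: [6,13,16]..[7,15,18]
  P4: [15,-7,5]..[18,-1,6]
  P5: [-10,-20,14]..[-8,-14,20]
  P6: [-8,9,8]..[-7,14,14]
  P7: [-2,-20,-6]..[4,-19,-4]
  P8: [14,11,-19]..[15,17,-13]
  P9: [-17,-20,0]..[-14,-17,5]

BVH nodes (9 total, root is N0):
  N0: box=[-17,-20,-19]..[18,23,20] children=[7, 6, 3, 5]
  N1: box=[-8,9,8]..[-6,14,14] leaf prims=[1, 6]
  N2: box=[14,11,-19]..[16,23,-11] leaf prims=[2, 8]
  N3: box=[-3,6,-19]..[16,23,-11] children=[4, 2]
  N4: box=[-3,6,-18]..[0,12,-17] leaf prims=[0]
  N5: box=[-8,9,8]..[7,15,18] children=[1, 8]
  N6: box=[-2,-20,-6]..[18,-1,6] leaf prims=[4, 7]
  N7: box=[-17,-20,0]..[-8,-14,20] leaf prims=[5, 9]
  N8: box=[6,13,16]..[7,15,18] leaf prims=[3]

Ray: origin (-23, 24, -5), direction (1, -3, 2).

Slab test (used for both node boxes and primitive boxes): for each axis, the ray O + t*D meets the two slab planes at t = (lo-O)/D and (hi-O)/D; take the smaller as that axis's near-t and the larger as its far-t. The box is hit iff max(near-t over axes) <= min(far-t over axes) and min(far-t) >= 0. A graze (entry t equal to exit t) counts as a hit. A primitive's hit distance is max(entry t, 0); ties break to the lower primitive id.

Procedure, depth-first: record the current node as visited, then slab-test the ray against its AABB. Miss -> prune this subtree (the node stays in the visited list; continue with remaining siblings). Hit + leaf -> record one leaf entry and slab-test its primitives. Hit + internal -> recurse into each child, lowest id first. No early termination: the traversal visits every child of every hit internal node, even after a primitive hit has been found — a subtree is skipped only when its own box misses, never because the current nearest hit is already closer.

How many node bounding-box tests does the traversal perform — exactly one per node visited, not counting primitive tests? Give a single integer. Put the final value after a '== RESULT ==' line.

Traverse from the root:
N0 x:[6,41] y:[1/3,44/3] z:[-7,25/2] -> hit [6,25/2], descend [3, 5, 6, 7]
  N3 x:[20,39] y:[1/3,6] z:[-7,-3] -> miss, prune
  N5 x:[15,30] y:[3,5] z:[13/2,23/2] -> miss, prune
  N6 x:[21,41] y:[25/3,44/3] z:[-1/2,11/2] -> miss, prune
  N7 x:[6,15] y:[38/3,44/3] z:[5/2,25/2] -> miss, prune

Visited [0, 3, 5, 6, 7]. Tests: 5 box, 0 leaf. Nearest: miss.

== RESULT ==
5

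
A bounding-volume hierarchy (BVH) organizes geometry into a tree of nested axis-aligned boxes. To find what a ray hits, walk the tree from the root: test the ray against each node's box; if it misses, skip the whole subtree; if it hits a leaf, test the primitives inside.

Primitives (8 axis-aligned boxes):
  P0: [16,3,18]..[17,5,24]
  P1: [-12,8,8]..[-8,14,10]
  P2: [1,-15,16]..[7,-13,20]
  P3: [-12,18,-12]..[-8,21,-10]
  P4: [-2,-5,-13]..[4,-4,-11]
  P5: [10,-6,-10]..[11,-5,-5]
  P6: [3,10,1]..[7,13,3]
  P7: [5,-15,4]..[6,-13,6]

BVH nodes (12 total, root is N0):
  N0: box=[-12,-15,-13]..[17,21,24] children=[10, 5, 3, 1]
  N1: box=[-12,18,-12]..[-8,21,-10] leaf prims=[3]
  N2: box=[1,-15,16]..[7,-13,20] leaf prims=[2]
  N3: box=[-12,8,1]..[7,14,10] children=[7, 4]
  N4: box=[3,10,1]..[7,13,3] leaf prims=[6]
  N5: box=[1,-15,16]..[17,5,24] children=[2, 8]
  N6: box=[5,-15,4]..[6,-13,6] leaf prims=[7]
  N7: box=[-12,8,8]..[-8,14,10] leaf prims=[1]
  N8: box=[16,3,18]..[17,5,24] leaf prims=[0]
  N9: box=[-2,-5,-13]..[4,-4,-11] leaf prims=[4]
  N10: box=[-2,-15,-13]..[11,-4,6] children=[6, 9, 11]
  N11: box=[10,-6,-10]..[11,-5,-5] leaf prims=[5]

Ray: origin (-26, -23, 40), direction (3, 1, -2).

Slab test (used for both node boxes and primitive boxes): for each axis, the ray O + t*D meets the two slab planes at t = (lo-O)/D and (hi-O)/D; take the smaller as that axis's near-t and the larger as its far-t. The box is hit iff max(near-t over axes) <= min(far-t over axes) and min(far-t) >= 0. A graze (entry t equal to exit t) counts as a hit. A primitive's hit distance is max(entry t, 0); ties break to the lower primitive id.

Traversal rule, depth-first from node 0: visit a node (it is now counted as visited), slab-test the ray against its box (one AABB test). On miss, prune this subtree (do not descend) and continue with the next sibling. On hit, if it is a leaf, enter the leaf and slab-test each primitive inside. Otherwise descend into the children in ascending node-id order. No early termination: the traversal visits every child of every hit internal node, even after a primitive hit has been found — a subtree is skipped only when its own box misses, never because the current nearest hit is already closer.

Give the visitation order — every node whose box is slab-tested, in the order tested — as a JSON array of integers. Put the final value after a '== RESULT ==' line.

Trace the traversal:
N0 x:[14/3,43/3] y:[8,44] z:[8,53/2] -> hit [8,43/3], descend [1, 3, 5, 10]
  N1 x:[14/3,6] y:[41,44] z:[25,26] -> miss, prune
  N3 x:[14/3,11] y:[31,37] z:[15,39/2] -> miss, prune
  N5 x:[9,43/3] y:[8,28] z:[8,12] -> hit [9,12], descend [2, 8]
    N2 x:[9,11] y:[8,10] z:[10,12] -> hit [10,10] leaf, test {P2@t=10}
    N8 x:[14,43/3] y:[26,28] z:[8,11] -> miss, prune
  N10 x:[8,37/3] y:[8,19] z:[17,53/2] -> miss, prune

Visited [0, 1, 3, 5, 2, 8, 10]. Tests: 7 box, 1 leaf. Nearest: P2.

== RESULT ==
[0, 1, 3, 5, 2, 8, 10]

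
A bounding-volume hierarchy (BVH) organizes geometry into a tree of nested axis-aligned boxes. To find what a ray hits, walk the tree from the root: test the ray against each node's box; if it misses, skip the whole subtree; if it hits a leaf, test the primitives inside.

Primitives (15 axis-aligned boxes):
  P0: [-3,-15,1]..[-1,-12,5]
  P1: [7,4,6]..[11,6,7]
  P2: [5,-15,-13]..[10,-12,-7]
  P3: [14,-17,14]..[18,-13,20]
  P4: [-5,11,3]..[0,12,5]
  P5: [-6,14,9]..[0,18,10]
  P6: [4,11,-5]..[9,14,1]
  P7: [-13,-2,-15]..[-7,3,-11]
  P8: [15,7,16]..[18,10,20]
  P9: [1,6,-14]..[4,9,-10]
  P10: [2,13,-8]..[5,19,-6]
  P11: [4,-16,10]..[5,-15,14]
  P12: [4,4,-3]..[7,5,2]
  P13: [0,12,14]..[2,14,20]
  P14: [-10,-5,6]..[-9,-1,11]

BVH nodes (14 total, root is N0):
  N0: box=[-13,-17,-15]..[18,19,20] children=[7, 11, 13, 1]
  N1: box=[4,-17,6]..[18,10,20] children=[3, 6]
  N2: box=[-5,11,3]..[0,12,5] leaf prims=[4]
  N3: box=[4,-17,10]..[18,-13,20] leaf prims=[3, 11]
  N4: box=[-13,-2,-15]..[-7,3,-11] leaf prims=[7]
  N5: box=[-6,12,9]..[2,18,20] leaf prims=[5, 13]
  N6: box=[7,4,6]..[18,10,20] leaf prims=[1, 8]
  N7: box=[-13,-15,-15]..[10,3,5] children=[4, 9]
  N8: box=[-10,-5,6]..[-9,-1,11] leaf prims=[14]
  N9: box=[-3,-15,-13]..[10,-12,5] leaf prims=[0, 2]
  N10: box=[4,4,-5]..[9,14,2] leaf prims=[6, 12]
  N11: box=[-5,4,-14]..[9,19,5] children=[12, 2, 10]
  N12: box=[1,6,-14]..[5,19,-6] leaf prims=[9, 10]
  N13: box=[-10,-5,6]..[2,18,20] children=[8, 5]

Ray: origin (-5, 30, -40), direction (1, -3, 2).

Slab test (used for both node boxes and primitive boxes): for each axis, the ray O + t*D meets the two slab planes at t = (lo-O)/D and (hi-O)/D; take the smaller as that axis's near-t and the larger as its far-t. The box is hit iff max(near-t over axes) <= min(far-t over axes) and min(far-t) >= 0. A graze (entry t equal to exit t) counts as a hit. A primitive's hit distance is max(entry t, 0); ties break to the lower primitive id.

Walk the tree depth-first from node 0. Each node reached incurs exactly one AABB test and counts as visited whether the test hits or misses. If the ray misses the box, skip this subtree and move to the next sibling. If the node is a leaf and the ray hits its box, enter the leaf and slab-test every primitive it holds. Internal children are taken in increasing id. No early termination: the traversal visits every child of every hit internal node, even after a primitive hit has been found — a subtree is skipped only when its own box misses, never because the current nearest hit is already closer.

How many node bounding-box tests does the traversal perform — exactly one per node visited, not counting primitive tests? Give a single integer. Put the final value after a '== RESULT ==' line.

Traverse from the root:
N0 x:[-8,23] y:[11/3,47/3] z:[25/2,30] -> hit [25/2,47/3], descend [1, 7, 11, 13]
  N1 x:[9,23] y:[20/3,47/3] z:[23,30] -> miss, prune
  N7 x:[-8,15] y:[9,15] z:[25/2,45/2] -> hit [25/2,15], descend [4, 9]
    N4 x:[-8,-2] y:[9,32/3] z:[25/2,29/2] -> miss, prune
    N9 x:[2,15] y:[14,15] z:[27/2,45/2] -> hit [14,15] leaf, test {P0(miss), P2@t=14}
  N11 x:[0,14] y:[11/3,26/3] z:[13,45/2] -> miss, prune
  N13 x:[-5,7] y:[4,35/3] z:[23,30] -> miss, prune

7 AABB tests over nodes [0, 1, 7, 4, 9, 11, 13]; 1 leaf entered; closest P2.

== RESULT ==
7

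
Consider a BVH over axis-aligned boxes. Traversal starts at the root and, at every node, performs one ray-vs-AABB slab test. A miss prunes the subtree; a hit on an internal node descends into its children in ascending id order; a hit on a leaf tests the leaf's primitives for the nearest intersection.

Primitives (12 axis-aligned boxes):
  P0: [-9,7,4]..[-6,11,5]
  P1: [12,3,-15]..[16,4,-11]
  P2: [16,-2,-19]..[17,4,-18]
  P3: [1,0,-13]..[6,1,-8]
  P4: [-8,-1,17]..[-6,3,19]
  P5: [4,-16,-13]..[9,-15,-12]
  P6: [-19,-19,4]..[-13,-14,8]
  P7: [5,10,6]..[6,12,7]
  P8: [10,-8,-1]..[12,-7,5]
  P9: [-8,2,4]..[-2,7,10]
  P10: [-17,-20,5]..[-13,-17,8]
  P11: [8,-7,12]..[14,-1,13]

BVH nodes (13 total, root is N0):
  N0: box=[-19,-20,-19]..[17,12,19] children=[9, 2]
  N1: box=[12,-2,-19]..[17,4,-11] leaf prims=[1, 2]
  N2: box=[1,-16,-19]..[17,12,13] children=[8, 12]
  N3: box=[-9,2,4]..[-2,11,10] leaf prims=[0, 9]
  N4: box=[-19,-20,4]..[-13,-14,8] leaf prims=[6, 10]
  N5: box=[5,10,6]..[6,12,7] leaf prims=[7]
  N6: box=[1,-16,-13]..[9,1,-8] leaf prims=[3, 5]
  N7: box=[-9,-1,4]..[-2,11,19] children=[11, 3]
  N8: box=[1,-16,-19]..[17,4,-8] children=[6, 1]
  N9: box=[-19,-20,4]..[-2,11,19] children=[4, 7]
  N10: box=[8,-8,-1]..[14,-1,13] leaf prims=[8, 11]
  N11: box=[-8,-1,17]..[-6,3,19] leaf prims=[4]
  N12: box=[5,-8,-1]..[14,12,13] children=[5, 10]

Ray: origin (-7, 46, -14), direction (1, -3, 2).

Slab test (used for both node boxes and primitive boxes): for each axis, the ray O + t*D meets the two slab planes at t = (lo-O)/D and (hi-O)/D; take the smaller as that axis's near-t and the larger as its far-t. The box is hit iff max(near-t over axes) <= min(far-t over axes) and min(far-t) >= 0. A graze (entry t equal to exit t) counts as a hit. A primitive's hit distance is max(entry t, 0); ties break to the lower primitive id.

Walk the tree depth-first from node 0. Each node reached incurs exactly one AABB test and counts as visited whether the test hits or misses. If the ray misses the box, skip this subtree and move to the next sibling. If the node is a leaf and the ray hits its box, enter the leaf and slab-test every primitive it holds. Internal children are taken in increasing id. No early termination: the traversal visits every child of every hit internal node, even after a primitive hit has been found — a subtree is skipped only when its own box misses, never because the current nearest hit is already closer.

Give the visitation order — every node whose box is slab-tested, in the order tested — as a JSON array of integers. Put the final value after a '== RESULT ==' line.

Trace the traversal:
N0 x:[-12,24] y:[34/3,22] z:[-5/2,33/2] -> hit [34/3,33/2], descend [2, 9]
  N2 x:[8,24] y:[34/3,62/3] z:[-5/2,27/2] -> hit [34/3,27/2], descend [8, 12]
    N8 x:[8,24] y:[14,62/3] z:[-5/2,3] -> miss, prune
    N12 x:[12,21] y:[34/3,18] z:[13/2,27/2] -> hit [12,27/2], descend [5, 10]
      N5 x:[12,13] y:[34/3,12] z:[10,21/2] -> miss, prune
      N10 x:[15,21] y:[47/3,18] z:[13/2,27/2] -> miss, prune
  N9 x:[-12,5] y:[35/3,22] z:[9,33/2] -> miss, prune

Summary -> nodes [0, 2, 8, 12, 5, 10, 9]; box-tests=7; leaf-entries=0; first=miss

== RESULT ==
[0, 2, 8, 12, 5, 10, 9]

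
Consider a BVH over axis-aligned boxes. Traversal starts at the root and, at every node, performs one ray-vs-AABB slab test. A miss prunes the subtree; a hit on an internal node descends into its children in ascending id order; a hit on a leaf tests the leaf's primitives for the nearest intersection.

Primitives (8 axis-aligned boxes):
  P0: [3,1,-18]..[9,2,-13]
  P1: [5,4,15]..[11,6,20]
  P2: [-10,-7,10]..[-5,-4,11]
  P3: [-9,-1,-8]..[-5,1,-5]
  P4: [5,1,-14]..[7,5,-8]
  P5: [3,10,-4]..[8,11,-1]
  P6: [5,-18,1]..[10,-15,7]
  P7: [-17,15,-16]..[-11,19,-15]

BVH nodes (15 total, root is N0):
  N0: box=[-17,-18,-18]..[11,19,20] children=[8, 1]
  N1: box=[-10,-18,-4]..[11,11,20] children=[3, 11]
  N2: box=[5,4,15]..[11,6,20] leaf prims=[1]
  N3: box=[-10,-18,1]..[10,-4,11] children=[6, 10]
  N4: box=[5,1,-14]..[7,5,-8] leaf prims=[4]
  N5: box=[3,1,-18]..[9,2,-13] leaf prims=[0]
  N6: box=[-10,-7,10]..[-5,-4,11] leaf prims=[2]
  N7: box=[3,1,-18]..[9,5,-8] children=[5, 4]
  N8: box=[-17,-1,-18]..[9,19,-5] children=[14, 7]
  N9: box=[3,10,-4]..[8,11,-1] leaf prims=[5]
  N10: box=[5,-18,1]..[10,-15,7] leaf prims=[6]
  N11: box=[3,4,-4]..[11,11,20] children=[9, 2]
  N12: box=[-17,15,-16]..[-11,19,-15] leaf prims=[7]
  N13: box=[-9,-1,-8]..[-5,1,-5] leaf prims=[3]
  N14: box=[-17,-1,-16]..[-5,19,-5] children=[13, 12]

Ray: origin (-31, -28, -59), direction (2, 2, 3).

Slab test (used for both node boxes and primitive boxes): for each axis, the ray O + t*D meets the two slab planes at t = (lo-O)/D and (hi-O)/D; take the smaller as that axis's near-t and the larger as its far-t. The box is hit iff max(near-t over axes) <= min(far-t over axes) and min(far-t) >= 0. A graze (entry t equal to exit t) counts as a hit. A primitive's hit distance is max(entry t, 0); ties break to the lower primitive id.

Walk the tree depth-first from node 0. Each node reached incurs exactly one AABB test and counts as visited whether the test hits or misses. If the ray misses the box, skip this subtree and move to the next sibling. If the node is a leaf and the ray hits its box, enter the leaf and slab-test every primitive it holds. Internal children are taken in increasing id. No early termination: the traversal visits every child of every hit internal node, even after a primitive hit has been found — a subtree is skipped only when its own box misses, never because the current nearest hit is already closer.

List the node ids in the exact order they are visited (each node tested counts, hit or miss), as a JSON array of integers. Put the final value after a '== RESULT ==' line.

Trace the traversal:
N0 x:[7,21] y:[5,47/2] z:[41/3,79/3] -> hit [41/3,21], descend [1, 8]
  N1 x:[21/2,21] y:[5,39/2] z:[55/3,79/3] -> hit [55/3,39/2], descend [3, 11]
    N3 x:[21/2,41/2] y:[5,12] z:[20,70/3] -> miss, prune
    N11 x:[17,21] y:[16,39/2] z:[55/3,79/3] -> hit [55/3,39/2], descend [2, 9]
      N2 x:[18,21] y:[16,17] z:[74/3,79/3] -> miss, prune
      N9 x:[17,39/2] y:[19,39/2] z:[55/3,58/3] -> hit [19,58/3] leaf, test {P5@t=19}
  N8 x:[7,20] y:[27/2,47/2] z:[41/3,18] -> hit [41/3,18], descend [7, 14]
    N7 x:[17,20] y:[29/2,33/2] z:[41/3,17] -> miss, prune
    N14 x:[7,13] y:[27/2,47/2] z:[43/3,18] -> miss, prune

Visited [0, 1, 3, 11, 2, 9, 8, 7, 14]. Tests: 9 box, 1 leaf. Nearest: P5.

== RESULT ==
[0, 1, 3, 11, 2, 9, 8, 7, 14]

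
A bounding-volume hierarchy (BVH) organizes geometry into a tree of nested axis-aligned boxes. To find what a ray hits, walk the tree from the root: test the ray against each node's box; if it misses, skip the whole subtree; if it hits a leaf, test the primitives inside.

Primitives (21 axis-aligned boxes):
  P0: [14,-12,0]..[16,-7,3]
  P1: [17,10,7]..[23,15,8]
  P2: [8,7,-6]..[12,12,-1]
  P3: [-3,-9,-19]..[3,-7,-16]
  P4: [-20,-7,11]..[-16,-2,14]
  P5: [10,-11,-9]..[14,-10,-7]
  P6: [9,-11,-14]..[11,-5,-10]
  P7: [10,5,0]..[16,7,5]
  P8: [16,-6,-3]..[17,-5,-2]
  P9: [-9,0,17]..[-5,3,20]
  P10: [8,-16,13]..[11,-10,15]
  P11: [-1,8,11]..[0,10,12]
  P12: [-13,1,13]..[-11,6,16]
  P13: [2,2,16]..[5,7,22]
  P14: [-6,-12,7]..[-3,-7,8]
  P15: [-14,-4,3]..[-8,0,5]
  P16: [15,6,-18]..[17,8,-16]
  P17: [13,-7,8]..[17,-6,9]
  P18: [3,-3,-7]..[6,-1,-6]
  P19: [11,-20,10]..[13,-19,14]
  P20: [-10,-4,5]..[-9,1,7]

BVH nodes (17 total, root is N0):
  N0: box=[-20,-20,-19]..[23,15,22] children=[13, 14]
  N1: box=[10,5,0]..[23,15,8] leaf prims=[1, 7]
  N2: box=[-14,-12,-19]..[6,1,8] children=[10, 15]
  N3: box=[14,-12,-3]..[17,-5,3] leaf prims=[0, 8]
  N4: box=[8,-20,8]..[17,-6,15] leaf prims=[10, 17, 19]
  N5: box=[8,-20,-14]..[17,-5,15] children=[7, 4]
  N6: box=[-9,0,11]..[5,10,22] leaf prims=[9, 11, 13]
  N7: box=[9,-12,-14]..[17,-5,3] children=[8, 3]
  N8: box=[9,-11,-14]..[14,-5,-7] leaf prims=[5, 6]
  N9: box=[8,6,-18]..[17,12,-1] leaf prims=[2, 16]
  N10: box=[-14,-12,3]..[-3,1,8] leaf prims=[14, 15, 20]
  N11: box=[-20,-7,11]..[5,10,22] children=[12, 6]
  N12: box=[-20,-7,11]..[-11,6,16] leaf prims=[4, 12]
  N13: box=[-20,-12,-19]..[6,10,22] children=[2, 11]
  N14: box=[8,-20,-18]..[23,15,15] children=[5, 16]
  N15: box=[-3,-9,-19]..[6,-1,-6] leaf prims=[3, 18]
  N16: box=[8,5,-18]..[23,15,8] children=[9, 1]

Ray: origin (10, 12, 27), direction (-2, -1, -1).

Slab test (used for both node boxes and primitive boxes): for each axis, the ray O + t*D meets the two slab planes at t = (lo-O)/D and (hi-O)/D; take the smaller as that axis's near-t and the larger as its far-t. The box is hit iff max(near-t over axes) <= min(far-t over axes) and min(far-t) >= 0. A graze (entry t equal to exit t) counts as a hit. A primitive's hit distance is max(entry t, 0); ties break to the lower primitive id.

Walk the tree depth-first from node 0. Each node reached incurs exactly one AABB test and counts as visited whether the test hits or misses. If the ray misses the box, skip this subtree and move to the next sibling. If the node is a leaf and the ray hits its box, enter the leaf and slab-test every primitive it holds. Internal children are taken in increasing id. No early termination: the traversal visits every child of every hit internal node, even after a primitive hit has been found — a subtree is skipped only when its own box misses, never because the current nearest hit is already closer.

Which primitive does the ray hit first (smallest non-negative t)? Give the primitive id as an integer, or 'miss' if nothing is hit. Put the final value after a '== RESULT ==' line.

Traverse from the root:
N0 x:[-13/2,15] y:[-3,32] z:[5,46] -> hit [5,15], descend [13, 14]
  N13 x:[2,15] y:[2,24] z:[5,46] -> hit [5,15], descend [2, 11]
    N2 x:[2,12] y:[11,24] z:[19,46] -> miss, prune
    N11 x:[5/2,15] y:[2,19] z:[5,16] -> hit [5,15], descend [6, 12]
      N6 x:[5/2,19/2] y:[2,12] z:[5,16] -> hit [5,19/2] leaf, test {P9@t=9, P11(miss), P13(miss)}
      N12 x:[21/2,15] y:[6,19] z:[11,16] -> hit [11,15] leaf, test {P4@t=14, P12@t=11}
  N14 x:[-13/2,1] y:[-3,32] z:[12,45] -> miss, prune

Summary -> nodes [0, 13, 2, 11, 6, 12, 14]; box-tests=7; leaf-entries=2; first=P9

== RESULT ==
9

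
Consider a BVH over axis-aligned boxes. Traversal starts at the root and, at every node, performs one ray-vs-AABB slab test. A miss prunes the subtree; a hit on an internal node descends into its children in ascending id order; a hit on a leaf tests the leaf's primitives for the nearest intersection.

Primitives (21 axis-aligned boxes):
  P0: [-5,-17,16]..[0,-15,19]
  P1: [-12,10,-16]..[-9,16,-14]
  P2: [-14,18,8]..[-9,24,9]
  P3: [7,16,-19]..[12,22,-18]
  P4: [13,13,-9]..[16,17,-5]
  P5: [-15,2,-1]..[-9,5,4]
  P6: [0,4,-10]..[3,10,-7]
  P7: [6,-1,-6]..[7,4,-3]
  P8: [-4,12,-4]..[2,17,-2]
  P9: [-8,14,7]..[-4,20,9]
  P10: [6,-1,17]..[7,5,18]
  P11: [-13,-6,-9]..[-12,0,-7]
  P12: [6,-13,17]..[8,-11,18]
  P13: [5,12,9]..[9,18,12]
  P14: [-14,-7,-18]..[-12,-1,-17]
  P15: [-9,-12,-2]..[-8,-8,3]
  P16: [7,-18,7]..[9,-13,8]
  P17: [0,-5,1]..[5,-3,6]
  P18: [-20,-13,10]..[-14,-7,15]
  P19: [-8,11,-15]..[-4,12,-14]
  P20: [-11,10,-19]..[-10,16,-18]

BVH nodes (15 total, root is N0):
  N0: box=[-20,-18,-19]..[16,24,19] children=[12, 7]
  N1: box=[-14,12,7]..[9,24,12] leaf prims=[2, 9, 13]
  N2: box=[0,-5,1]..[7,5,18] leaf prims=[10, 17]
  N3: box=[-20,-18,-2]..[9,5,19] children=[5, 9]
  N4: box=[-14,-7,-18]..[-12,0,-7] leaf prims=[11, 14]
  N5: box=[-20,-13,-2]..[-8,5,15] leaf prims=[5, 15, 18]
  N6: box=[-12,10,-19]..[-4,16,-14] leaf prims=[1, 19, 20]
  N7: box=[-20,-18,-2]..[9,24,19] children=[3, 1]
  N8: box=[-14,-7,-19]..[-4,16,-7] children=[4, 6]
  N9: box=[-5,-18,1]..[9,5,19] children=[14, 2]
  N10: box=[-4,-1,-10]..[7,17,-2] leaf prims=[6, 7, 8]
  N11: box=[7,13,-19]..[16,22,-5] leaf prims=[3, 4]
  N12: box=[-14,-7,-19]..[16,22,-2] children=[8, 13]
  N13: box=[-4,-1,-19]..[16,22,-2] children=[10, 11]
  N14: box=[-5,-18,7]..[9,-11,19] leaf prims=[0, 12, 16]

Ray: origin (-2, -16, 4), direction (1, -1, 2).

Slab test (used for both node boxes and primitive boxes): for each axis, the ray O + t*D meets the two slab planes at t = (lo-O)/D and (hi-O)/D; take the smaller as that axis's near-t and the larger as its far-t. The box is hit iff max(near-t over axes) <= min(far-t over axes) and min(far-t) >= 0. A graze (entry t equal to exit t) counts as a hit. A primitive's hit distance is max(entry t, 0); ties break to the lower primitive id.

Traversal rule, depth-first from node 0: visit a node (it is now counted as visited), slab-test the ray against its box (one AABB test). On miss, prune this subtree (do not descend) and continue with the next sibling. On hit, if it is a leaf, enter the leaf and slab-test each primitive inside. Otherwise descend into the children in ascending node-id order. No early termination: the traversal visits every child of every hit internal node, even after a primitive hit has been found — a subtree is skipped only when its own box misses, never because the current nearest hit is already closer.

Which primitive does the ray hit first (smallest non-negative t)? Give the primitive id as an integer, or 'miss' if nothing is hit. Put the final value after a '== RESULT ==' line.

Walk:
N0 x:[-18,18] y:[-40,2] z:[-23/2,15/2] -> hit [-23/2,2], descend [7, 12]
  N7 x:[-18,11] y:[-40,2] z:[-3,15/2] -> hit [-3,2], descend [1, 3]
    N1 x:[-12,11] y:[-40,-28] z:[3/2,4] -> miss, prune
    N3 x:[-18,11] y:[-21,2] z:[-3,15/2] -> hit [-3,2], descend [5, 9]
      N5 x:[-18,-6] y:[-21,-3] z:[-3,11/2] -> miss, prune
      N9 x:[-3,11] y:[-21,2] z:[-3/2,15/2] -> hit [-3/2,2], descend [2, 14]
        N2 x:[2,9] y:[-21,-11] z:[-3/2,7] -> miss, prune
        N14 x:[-3,11] y:[-5,2] z:[3/2,15/2] -> hit [3/2,2] leaf, test {P0(miss), P12(miss), P16(miss)}
  N12 x:[-12,18] y:[-38,-9] z:[-23/2,-3] -> miss, prune

Visited [0, 7, 1, 3, 5, 9, 2, 14, 12]. Tests: 9 box, 1 leaf. Nearest: miss.

== RESULT ==
miss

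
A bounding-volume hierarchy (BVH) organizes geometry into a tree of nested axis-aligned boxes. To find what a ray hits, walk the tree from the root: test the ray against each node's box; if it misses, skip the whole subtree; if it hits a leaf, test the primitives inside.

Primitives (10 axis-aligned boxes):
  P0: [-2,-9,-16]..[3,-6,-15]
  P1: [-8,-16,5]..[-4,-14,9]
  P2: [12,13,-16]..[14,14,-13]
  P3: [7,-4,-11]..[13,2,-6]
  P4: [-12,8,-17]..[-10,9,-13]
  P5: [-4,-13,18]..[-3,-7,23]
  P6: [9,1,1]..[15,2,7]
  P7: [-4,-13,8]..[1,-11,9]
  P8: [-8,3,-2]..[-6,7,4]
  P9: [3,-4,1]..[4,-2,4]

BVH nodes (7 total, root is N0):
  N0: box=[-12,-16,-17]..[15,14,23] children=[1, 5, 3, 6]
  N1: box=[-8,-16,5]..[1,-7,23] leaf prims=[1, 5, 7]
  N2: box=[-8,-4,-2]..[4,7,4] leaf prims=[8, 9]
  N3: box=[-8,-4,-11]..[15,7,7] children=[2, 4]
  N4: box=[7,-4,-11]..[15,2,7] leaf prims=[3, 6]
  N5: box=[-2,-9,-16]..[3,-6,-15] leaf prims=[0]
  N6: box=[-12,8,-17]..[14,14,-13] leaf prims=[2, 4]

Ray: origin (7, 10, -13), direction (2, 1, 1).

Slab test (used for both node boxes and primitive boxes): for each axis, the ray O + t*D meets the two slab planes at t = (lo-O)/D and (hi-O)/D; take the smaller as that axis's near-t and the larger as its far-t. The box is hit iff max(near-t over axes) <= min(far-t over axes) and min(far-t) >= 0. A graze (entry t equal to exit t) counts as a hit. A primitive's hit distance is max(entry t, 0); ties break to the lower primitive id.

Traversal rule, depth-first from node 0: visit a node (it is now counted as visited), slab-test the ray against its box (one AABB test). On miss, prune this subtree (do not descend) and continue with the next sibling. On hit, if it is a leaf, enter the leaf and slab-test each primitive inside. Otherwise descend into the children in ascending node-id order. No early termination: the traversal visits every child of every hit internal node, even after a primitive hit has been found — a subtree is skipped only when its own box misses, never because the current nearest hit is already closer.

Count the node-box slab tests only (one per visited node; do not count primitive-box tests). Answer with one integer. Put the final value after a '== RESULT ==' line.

Trace the traversal:
N0 x:[-19/2,4] y:[-26,4] z:[-4,36] -> hit [-4,4], descend [1, 3, 5, 6]
  N1 x:[-15/2,-3] y:[-26,-17] z:[18,36] -> miss, prune
  N3 x:[-15/2,4] y:[-14,-3] z:[2,20] -> miss, prune
  N5 x:[-9/2,-2] y:[-19,-16] z:[-3,-2] -> miss, prune
  N6 x:[-19/2,7/2] y:[-2,4] z:[-4,0] -> hit [-2,0] leaf, test {P2(miss), P4(miss)}

5 AABB tests over nodes [0, 1, 3, 5, 6]; 1 leaf entered; closest miss.

== RESULT ==
5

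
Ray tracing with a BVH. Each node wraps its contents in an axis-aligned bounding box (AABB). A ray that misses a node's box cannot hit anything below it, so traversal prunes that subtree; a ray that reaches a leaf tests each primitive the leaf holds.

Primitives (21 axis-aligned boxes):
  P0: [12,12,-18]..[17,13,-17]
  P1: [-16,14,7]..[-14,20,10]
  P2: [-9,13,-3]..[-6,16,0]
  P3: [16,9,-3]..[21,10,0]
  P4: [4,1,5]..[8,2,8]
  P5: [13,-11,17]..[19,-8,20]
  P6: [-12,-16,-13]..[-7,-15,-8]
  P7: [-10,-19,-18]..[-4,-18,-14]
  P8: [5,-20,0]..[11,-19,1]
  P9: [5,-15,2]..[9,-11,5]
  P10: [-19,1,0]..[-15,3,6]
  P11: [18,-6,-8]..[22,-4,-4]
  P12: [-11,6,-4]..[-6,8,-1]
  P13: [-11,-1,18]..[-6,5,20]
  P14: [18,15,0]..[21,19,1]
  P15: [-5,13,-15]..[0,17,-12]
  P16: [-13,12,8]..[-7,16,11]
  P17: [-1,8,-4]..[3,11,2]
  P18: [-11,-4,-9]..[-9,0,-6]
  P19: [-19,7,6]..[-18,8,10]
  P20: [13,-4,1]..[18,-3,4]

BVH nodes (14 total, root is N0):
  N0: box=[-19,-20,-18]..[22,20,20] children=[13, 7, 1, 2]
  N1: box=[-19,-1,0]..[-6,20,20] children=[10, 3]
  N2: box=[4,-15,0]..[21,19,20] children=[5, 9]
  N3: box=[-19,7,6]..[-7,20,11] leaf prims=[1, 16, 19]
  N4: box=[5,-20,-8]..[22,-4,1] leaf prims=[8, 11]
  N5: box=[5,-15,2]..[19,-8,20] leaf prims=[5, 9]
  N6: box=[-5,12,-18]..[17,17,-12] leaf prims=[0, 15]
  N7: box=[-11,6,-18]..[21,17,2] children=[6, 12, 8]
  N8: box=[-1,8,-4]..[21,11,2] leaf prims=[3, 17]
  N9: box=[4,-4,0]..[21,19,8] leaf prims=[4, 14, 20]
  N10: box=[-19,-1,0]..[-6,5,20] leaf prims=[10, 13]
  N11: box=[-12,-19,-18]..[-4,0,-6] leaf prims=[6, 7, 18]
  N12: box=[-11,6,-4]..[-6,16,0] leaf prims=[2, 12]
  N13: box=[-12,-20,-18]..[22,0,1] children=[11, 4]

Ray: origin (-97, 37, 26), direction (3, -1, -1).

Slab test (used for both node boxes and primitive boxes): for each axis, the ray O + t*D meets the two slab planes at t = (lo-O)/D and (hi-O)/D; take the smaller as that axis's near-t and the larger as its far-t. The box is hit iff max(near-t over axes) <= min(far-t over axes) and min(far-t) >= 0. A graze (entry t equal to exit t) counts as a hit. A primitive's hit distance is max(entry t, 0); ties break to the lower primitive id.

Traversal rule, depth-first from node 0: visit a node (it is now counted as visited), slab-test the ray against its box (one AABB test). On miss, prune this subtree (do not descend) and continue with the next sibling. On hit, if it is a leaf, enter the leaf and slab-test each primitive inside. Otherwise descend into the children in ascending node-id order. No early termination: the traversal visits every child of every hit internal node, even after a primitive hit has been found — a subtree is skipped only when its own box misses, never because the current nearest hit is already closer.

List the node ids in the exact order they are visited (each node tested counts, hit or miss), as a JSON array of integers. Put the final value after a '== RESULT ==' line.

Traverse from the root:
N0 x:[26,119/3] y:[17,57] z:[6,44] -> hit [26,119/3], descend [1, 2, 7, 13]
  N1 x:[26,91/3] y:[17,38] z:[6,26] -> hit [26,26], descend [3, 10]
    N3 x:[26,30] y:[17,30] z:[15,20] -> miss, prune
    N10 x:[26,91/3] y:[32,38] z:[6,26] -> miss, prune
  N2 x:[101/3,118/3] y:[18,52] z:[6,26] -> miss, prune
  N7 x:[86/3,118/3] y:[20,31] z:[24,44] -> hit [86/3,31], descend [6, 8, 12]
    N6 x:[92/3,38] y:[20,25] z:[38,44] -> miss, prune
    N8 x:[32,118/3] y:[26,29] z:[24,30] -> miss, prune
    N12 x:[86/3,91/3] y:[21,31] z:[26,30] -> hit [86/3,30] leaf, test {P2(miss), P12@t=29}
  N13 x:[85/3,119/3] y:[37,57] z:[25,44] -> hit [37,119/3], descend [4, 11]
    N4 x:[34,119/3] y:[41,57] z:[25,34] -> miss, prune
    N11 x:[85/3,31] y:[37,56] z:[32,44] -> miss, prune

order=[0, 1, 3, 10, 2, 7, 6, 8, 12, 13, 4, 11]  |boxes|=12  |leaves|=1  hit=P12

== RESULT ==
[0, 1, 3, 10, 2, 7, 6, 8, 12, 13, 4, 11]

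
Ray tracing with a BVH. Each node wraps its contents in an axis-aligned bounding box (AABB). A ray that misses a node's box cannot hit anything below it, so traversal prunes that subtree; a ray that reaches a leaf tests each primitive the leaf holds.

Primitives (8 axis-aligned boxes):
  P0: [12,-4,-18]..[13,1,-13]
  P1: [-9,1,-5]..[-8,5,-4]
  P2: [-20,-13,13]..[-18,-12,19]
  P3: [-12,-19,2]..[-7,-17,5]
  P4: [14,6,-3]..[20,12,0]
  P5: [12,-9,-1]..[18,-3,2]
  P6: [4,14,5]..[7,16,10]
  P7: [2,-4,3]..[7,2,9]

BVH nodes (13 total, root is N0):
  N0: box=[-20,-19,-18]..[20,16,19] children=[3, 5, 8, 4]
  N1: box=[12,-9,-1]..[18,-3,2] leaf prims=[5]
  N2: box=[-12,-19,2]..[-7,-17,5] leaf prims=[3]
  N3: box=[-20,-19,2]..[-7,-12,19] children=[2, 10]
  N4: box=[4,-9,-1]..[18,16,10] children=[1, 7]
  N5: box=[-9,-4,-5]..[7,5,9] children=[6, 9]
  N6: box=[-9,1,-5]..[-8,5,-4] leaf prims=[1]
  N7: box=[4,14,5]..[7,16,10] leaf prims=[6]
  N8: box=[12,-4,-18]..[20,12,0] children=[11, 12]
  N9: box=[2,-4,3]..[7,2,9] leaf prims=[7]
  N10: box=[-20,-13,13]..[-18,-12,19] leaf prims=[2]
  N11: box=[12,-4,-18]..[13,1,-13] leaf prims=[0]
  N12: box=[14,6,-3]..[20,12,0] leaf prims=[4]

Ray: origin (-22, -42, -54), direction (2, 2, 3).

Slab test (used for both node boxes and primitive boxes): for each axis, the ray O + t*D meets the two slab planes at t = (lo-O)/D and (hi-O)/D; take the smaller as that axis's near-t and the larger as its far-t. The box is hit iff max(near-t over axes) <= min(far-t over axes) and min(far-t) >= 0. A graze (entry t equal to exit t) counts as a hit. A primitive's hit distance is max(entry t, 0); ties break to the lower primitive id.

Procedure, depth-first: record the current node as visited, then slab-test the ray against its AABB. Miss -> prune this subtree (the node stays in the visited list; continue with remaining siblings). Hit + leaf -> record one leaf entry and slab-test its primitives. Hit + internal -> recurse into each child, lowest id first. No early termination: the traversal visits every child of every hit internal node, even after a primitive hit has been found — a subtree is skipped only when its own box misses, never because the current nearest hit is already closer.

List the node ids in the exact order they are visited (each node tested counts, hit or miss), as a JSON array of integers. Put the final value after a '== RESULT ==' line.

Trace the traversal:
N0 x:[1,21] y:[23/2,29] z:[12,73/3] -> hit [12,21], descend [3, 4, 5, 8]
  N3 x:[1,15/2] y:[23/2,15] z:[56/3,73/3] -> miss, prune
  N4 x:[13,20] y:[33/2,29] z:[53/3,64/3] -> hit [53/3,20], descend [1, 7]
    N1 x:[17,20] y:[33/2,39/2] z:[53/3,56/3] -> hit [53/3,56/3] leaf, test {P5@t=53/3}
    N7 x:[13,29/2] y:[28,29] z:[59/3,64/3] -> miss, prune
  N5 x:[13/2,29/2] y:[19,47/2] z:[49/3,21] -> miss, prune
  N8 x:[17,21] y:[19,27] z:[12,18] -> miss, prune

Visited [0, 3, 4, 1, 7, 5, 8]. Tests: 7 box, 1 leaf. Nearest: P5.

== RESULT ==
[0, 3, 4, 1, 7, 5, 8]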